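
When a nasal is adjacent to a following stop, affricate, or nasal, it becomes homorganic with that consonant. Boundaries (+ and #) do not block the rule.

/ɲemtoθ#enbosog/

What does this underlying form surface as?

/m/ before /t/ (alveolar) → [n]
/n/ before /b/ (labial) → [m]

[ɲentoθ#embosog]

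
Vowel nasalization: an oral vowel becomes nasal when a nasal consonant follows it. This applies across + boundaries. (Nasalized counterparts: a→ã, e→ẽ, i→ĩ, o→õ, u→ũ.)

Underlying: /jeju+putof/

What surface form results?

[jeju+putof]

no segment meets the rule's conditions; no change.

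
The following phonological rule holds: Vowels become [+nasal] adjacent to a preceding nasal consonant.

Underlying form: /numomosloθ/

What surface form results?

/u/ after nasal /n/ → [ũ]
/o/ after nasal /m/ → [õ]
/o/ after nasal /m/ → [õ]

[nũmõmõsloθ]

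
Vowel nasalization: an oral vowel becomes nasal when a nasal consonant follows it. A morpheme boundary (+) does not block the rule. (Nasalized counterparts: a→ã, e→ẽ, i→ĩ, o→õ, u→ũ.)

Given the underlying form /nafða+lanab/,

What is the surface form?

/a/ before nasal /n/ → [ã]

[nafða+lãnab]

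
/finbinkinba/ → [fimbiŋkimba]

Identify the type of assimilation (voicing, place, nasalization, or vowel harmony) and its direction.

place assimilation, regressive

/n/→[m] /n/→[ŋ] /n/→[m].
Each target copies a feature from the following segment, so the direction is regressive.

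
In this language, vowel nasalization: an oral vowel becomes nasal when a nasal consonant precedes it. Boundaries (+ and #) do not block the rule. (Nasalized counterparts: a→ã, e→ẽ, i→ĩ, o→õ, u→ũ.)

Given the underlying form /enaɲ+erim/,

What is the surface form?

/a/ after nasal /n/ → [ã]
/e/ after nasal /ɲ/ → [ẽ]

[enãɲ+ẽrim]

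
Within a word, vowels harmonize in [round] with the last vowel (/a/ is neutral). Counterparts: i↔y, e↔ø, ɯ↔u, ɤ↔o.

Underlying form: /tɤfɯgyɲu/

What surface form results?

[tofugyɲu]

/ɤ/ harmonizes with /u/ ([+round]) → [o]
/ɯ/ harmonizes with /u/ ([+round]) → [u]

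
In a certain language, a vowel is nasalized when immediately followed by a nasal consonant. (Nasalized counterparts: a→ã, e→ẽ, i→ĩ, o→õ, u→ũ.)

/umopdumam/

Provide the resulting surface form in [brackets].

/u/ before nasal /m/ → [ũ]
/u/ before nasal /m/ → [ũ]
/a/ before nasal /m/ → [ã]

[ũmopdũmãm]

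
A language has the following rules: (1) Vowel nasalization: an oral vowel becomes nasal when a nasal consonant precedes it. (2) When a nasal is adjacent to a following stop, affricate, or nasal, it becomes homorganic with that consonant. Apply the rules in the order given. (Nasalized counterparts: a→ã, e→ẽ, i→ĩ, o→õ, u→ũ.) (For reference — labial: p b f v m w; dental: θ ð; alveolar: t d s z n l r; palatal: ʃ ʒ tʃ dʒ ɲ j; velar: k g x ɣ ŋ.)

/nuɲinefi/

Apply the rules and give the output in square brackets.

[nũɲĩnẽfi]

Rule 1: /u/ after nasal /n/ → [ũ]
Rule 1: /i/ after nasal /ɲ/ → [ĩ]
Rule 1: /e/ after nasal /n/ → [ẽ]
After rule 1: nũɲĩnẽfi
Rule 2: no segment meets the rule's conditions; no change.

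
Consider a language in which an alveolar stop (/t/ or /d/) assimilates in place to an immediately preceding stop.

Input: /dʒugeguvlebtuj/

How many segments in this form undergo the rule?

1

/t/ after /b/ (labial) → [p]
1 segment changes.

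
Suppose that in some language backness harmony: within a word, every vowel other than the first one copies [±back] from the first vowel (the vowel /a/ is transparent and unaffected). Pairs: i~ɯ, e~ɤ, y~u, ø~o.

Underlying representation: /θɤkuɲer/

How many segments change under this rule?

/e/ harmonizes with /ɤ/ ([+back]) → [ɤ]
1 segment changes.

1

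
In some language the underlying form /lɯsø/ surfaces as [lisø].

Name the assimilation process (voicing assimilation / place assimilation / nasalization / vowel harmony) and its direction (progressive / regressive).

vowel harmony, regressive

/ɯ/→[i].
Vowels agree with the last vowel, so the harmony is regressive.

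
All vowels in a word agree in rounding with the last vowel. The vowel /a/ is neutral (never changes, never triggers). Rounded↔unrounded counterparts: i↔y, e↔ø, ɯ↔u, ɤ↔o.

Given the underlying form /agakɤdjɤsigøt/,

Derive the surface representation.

[agakodjosygøt]

/ɤ/ harmonizes with /ø/ ([+round]) → [o]
/ɤ/ harmonizes with /ø/ ([+round]) → [o]
/i/ harmonizes with /ø/ ([+round]) → [y]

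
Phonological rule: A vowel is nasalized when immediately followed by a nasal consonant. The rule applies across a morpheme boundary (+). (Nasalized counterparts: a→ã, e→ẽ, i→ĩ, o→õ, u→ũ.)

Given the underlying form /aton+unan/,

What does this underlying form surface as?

[atõn+ũnãn]

/o/ before nasal /n/ → [õ]
/u/ before nasal /n/ → [ũ]
/a/ before nasal /n/ → [ã]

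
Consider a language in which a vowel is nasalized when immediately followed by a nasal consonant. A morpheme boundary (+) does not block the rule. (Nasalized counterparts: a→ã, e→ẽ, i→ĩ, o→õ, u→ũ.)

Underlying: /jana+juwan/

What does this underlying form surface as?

[jãna+juwãn]

/a/ before nasal /n/ → [ã]
/a/ before nasal /n/ → [ã]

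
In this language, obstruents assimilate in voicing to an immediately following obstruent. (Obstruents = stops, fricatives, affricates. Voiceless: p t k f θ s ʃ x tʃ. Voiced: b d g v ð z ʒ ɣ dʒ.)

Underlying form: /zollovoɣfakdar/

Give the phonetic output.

/ɣ/ before /f/ (voiceless) → [x]
/k/ before /d/ (voiced) → [g]

[zollovoxfagdar]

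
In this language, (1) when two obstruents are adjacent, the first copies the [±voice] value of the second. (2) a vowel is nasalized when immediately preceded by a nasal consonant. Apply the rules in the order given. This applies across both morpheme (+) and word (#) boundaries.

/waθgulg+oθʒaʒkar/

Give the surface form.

[waðgulg+oðʒaʃkar]

Rule 1: /θ/ before /g/ (voiced) → [ð]
Rule 1: /θ/ before /ʒ/ (voiced) → [ð]
Rule 1: /ʒ/ before /k/ (voiceless) → [ʃ]
After rule 1: waðgulg+oðʒaʃkar
Rule 2: no segment meets the rule's conditions; no change.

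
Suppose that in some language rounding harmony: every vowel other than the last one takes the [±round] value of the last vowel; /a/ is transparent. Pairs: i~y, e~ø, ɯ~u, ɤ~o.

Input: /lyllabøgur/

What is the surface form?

no segment meets the rule's conditions; no change.

[lyllabøgur]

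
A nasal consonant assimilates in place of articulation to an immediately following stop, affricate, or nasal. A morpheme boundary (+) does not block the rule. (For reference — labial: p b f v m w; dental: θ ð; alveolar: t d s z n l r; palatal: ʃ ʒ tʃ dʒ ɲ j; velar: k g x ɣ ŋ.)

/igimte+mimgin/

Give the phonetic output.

[iginte+miŋgin]

/m/ before /t/ (alveolar) → [n]
/m/ before /g/ (velar) → [ŋ]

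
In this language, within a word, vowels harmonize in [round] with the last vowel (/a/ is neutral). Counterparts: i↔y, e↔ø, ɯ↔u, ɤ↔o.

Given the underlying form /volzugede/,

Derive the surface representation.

/o/ harmonizes with /e/ ([-round]) → [ɤ]
/u/ harmonizes with /e/ ([-round]) → [ɯ]

[vɤlzɯgede]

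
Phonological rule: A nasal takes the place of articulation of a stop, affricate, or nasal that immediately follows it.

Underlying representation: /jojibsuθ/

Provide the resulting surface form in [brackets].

[jojibsuθ]

no segment meets the rule's conditions; no change.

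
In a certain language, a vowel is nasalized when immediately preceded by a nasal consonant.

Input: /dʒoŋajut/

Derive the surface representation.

/a/ after nasal /ŋ/ → [ã]

[dʒoŋãjut]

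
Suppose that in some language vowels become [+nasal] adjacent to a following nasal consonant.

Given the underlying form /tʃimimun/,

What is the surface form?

[tʃĩmĩmũn]

/i/ before nasal /m/ → [ĩ]
/i/ before nasal /m/ → [ĩ]
/u/ before nasal /n/ → [ũ]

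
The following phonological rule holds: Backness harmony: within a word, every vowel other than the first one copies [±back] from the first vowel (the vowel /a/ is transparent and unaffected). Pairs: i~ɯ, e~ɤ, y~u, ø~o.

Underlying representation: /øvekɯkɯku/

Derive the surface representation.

[øvekikiky]

/ɯ/ harmonizes with /ø/ ([-back]) → [i]
/ɯ/ harmonizes with /ø/ ([-back]) → [i]
/u/ harmonizes with /ø/ ([-back]) → [y]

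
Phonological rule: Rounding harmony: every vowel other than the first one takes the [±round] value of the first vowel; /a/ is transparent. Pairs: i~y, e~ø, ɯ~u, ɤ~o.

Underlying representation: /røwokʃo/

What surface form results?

no segment meets the rule's conditions; no change.

[røwokʃo]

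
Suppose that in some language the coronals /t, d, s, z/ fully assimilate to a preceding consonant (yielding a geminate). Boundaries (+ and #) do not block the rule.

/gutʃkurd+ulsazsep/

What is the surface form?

[gutʃkurr+ullazzep]

/d/ after /r/ → [r] (total assimilation)
/s/ after /l/ → [l] (total assimilation)
/s/ after /z/ → [z] (total assimilation)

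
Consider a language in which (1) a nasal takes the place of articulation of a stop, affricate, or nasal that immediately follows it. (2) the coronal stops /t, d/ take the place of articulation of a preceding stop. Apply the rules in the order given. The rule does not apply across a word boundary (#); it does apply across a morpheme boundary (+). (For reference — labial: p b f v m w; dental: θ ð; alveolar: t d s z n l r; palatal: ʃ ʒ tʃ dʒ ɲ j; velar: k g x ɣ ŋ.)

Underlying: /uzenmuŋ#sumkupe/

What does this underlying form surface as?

[uzemmuŋ#suŋkupe]

Rule 1: /n/ before /m/ (labial) → [m]
Rule 1: /m/ before /k/ (velar) → [ŋ]
After rule 1: uzemmuŋ#suŋkupe
Rule 2: no segment meets the rule's conditions; no change.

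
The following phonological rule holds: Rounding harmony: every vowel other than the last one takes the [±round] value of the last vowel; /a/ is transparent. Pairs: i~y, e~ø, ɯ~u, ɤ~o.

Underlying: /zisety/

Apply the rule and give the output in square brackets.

/i/ harmonizes with /y/ ([+round]) → [y]
/e/ harmonizes with /y/ ([+round]) → [ø]

[zysøty]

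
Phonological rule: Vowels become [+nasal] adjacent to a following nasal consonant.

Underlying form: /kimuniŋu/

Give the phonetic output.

[kĩmũnĩŋu]

/i/ before nasal /m/ → [ĩ]
/u/ before nasal /n/ → [ũ]
/i/ before nasal /ŋ/ → [ĩ]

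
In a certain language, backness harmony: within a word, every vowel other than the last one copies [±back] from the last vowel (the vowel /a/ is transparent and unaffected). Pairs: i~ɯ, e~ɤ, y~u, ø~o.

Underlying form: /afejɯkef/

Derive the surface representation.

[afejikef]

/ɯ/ harmonizes with /e/ ([-back]) → [i]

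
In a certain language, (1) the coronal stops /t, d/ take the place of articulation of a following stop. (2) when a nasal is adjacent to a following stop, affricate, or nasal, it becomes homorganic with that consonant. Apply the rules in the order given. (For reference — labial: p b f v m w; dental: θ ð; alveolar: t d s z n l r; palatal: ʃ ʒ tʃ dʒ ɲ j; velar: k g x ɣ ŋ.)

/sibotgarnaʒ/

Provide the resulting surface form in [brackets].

Rule 1: /t/ before /g/ (velar) → [k]
After rule 1: sibokgarnaʒ
Rule 2: no segment meets the rule's conditions; no change.

[sibokgarnaʒ]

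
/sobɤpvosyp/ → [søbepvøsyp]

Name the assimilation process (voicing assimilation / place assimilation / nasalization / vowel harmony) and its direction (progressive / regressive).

vowel harmony, regressive

/o/→[ø] /ɤ/→[e] /o/→[ø].
Vowels agree with the last vowel, so the harmony is regressive.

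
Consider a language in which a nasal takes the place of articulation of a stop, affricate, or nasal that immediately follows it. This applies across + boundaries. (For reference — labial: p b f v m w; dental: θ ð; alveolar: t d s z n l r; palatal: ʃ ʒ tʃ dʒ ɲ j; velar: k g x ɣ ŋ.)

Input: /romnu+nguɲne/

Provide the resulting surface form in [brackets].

/m/ before /n/ (alveolar) → [n]
/n/ before /g/ (velar) → [ŋ]
/ɲ/ before /n/ (alveolar) → [n]

[ronnu+ŋgunne]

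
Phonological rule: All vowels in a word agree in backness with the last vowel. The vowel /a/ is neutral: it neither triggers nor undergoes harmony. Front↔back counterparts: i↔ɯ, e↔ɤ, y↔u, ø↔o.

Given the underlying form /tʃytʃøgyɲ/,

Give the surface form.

no segment meets the rule's conditions; no change.

[tʃytʃøgyɲ]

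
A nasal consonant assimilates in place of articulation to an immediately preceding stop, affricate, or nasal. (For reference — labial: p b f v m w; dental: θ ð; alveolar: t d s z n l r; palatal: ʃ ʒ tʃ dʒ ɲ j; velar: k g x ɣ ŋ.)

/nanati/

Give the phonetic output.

[nanati]

no segment meets the rule's conditions; no change.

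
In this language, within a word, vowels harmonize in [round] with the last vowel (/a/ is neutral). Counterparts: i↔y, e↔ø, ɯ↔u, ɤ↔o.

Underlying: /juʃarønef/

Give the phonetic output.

/u/ harmonizes with /e/ ([-round]) → [ɯ]
/ø/ harmonizes with /e/ ([-round]) → [e]

[jɯʃarenef]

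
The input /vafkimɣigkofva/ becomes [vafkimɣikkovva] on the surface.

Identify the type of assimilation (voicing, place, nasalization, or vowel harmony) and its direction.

voicing assimilation, regressive

/g/→[k] /f/→[v].
Each target copies a feature from the following segment, so the direction is regressive.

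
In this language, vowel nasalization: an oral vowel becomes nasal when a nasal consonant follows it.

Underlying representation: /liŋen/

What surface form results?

/i/ before nasal /ŋ/ → [ĩ]
/e/ before nasal /n/ → [ẽ]

[lĩŋẽn]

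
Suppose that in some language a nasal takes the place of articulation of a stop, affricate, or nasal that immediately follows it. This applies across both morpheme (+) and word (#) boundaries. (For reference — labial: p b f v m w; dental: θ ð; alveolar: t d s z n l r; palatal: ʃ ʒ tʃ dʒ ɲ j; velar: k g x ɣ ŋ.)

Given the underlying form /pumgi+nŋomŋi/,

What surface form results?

[puŋgi+ŋŋoŋŋi]

/m/ before /g/ (velar) → [ŋ]
/n/ before /ŋ/ (velar) → [ŋ]
/m/ before /ŋ/ (velar) → [ŋ]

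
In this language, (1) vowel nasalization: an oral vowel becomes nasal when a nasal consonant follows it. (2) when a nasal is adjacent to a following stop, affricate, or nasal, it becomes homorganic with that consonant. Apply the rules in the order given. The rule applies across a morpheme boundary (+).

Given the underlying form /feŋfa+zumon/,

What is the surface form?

[fẽŋfa+zũmõn]

Rule 1: /e/ before nasal /ŋ/ → [ẽ]
Rule 1: /u/ before nasal /m/ → [ũ]
Rule 1: /o/ before nasal /n/ → [õ]
After rule 1: fẽŋfa+zũmõn
Rule 2: no segment meets the rule's conditions; no change.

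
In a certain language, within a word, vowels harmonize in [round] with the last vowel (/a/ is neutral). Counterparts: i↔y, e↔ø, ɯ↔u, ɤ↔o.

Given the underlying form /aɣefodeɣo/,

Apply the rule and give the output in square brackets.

[aɣøfodøɣo]

/e/ harmonizes with /o/ ([+round]) → [ø]
/e/ harmonizes with /o/ ([+round]) → [ø]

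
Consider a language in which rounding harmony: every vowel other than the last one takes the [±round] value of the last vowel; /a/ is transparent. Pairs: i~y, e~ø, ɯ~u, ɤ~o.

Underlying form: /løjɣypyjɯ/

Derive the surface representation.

[lejɣipijɯ]

/ø/ harmonizes with /ɯ/ ([-round]) → [e]
/y/ harmonizes with /ɯ/ ([-round]) → [i]
/y/ harmonizes with /ɯ/ ([-round]) → [i]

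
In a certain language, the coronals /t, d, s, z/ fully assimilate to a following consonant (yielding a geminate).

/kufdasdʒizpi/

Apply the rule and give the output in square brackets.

/s/ before /dʒ/ → [dʒ] (total assimilation)
/z/ before /p/ → [p] (total assimilation)

[kufdadʒdʒippi]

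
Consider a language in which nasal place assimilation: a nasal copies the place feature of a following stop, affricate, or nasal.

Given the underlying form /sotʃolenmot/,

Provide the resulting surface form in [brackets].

[sotʃolemmot]

/n/ before /m/ (labial) → [m]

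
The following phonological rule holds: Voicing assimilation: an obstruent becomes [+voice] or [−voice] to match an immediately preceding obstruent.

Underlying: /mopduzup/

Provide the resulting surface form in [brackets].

[moptuzup]

/d/ after /p/ (voiceless) → [t]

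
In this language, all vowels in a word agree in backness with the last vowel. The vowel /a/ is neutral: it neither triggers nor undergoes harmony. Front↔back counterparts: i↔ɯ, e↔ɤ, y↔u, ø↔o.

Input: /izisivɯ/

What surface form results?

/i/ harmonizes with /ɯ/ ([+back]) → [ɯ]
/i/ harmonizes with /ɯ/ ([+back]) → [ɯ]
/i/ harmonizes with /ɯ/ ([+back]) → [ɯ]

[ɯzɯsɯvɯ]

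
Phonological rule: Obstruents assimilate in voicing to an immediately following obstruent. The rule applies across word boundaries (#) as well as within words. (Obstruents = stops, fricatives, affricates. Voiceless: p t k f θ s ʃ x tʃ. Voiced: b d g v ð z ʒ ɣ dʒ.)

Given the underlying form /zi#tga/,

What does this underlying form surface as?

/t/ before /g/ (voiced) → [d]

[zi#dga]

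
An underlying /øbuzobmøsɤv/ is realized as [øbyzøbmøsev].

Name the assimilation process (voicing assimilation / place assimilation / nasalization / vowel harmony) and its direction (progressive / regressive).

/u/→[y] /o/→[ø] /ɤ/→[e].
Vowels agree with the first vowel, so the harmony is progressive.

vowel harmony, progressive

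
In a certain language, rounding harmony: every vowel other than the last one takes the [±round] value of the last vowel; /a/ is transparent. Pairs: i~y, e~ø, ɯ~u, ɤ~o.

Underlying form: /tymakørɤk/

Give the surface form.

/y/ harmonizes with /ɤ/ ([-round]) → [i]
/ø/ harmonizes with /ɤ/ ([-round]) → [e]

[timakerɤk]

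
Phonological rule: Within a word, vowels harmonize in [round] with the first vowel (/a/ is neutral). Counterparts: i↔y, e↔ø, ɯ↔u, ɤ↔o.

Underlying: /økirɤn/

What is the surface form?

[økyron]

/i/ harmonizes with /ø/ ([+round]) → [y]
/ɤ/ harmonizes with /ø/ ([+round]) → [o]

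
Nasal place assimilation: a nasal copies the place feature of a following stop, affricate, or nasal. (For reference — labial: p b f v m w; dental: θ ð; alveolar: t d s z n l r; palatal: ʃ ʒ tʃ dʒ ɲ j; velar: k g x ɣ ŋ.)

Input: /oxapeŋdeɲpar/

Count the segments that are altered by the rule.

2

/ŋ/ before /d/ (alveolar) → [n]
/ɲ/ before /p/ (labial) → [m]
2 segments change.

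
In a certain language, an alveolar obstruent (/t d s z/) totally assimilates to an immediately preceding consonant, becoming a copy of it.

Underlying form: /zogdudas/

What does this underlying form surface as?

/d/ after /g/ → [g] (total assimilation)

[zoggudas]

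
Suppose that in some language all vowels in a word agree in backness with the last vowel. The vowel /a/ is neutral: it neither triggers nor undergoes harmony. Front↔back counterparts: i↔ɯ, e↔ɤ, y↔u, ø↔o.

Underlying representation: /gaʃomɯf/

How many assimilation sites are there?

No segment meets the rule's conditions.

0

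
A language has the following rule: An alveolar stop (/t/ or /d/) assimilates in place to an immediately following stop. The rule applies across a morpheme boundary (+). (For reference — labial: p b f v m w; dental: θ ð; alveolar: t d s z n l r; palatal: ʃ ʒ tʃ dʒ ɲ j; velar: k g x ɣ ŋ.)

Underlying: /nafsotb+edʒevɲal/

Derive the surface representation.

/t/ before /b/ (labial) → [p]

[nafsopb+edʒevɲal]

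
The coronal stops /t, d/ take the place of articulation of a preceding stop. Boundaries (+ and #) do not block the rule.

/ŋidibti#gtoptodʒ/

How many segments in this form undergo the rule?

/t/ after /b/ (labial) → [p]
/t/ after /g/ (velar) → [k]
/t/ after /p/ (labial) → [p]
3 segments change.

3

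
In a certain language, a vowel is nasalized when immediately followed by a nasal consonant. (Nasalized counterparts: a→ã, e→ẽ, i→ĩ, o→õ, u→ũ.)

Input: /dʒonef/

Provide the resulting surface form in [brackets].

[dʒõnef]

/o/ before nasal /n/ → [õ]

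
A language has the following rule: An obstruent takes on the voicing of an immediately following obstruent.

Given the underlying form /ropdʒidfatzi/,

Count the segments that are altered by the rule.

/p/ before /dʒ/ (voiced) → [b]
/d/ before /f/ (voiceless) → [t]
/t/ before /z/ (voiced) → [d]
3 segments change.

3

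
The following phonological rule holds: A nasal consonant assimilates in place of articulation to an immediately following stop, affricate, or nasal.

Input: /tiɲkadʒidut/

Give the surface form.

[tiŋkadʒidut]

/ɲ/ before /k/ (velar) → [ŋ]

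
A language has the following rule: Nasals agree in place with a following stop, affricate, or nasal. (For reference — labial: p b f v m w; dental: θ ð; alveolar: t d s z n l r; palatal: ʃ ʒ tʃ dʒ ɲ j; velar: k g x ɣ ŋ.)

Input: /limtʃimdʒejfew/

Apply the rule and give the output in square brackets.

/m/ before /tʃ/ (palatal) → [ɲ]
/m/ before /dʒ/ (palatal) → [ɲ]

[liɲtʃiɲdʒejfew]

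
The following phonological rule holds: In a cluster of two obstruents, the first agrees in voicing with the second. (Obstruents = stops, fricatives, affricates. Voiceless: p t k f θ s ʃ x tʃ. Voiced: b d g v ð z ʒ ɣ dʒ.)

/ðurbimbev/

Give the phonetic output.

[ðurbimbev]

no segment meets the rule's conditions; no change.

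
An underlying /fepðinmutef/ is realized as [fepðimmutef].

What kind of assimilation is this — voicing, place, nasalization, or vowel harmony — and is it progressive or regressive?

place assimilation, regressive

/n/→[m].
Each target copies a feature from the following segment, so the direction is regressive.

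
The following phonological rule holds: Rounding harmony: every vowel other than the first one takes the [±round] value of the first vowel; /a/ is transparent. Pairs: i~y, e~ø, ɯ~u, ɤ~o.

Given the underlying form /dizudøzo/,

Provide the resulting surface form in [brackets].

/u/ harmonizes with /i/ ([-round]) → [ɯ]
/ø/ harmonizes with /i/ ([-round]) → [e]
/o/ harmonizes with /i/ ([-round]) → [ɤ]

[dizɯdezɤ]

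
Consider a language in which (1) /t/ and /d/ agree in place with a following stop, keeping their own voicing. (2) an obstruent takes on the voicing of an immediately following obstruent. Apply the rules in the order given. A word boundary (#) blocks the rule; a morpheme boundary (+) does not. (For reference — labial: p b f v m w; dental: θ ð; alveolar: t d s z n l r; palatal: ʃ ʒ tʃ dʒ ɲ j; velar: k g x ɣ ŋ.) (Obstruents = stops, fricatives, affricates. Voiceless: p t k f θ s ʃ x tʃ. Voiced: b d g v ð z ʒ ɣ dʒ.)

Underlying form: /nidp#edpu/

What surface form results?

[nipp#eppu]

Rule 1: /d/ before /p/ (labial) → [b]
Rule 1: /d/ before /p/ (labial) → [b]
After rule 1: nibp#ebpu
Rule 2: /b/ before /p/ (voiceless) → [p]
Rule 2: /b/ before /p/ (voiceless) → [p]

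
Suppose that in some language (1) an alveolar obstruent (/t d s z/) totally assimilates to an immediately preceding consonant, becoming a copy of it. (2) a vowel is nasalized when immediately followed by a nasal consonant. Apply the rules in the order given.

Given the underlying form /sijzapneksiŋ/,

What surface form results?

Rule 1: /z/ after /j/ → [j] (total assimilation)
Rule 1: /s/ after /k/ → [k] (total assimilation)
After rule 1: sijjapnekkiŋ
Rule 2: /i/ before nasal /ŋ/ → [ĩ]

[sijjapnekkĩŋ]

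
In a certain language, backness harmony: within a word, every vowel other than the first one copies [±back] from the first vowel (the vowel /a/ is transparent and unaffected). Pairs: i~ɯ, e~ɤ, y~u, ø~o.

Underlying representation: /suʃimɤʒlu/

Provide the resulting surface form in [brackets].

/i/ harmonizes with /u/ ([+back]) → [ɯ]

[suʃɯmɤʒlu]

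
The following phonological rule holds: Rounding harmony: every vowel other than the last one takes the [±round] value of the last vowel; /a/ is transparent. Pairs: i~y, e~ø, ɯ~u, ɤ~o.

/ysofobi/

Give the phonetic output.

/y/ harmonizes with /i/ ([-round]) → [i]
/o/ harmonizes with /i/ ([-round]) → [ɤ]
/o/ harmonizes with /i/ ([-round]) → [ɤ]

[isɤfɤbi]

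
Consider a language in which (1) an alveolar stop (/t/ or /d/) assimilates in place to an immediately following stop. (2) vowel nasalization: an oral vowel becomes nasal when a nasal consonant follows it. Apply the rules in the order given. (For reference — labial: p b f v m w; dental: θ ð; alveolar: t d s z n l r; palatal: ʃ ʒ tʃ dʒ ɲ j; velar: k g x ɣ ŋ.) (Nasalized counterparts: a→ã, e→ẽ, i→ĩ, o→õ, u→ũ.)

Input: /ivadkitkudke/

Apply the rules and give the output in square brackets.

[ivagkikkugke]

Rule 1: /d/ before /k/ (velar) → [g]
Rule 1: /t/ before /k/ (velar) → [k]
Rule 1: /d/ before /k/ (velar) → [g]
After rule 1: ivagkikkugke
Rule 2: no segment meets the rule's conditions; no change.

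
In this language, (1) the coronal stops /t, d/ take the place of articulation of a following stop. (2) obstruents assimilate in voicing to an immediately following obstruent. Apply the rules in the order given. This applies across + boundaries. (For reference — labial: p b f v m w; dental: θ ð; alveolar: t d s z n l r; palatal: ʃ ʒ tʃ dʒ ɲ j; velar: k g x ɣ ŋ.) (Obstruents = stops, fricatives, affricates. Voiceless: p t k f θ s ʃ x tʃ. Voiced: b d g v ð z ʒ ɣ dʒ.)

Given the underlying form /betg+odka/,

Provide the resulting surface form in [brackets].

[begg+okka]

Rule 1: /t/ before /g/ (velar) → [k]
Rule 1: /d/ before /k/ (velar) → [g]
After rule 1: bekg+ogka
Rule 2: /k/ before /g/ (voiced) → [g]
Rule 2: /g/ before /k/ (voiceless) → [k]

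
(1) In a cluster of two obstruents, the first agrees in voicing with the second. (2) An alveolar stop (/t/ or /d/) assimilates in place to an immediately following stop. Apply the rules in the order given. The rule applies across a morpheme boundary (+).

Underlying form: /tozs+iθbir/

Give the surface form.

Rule 1: /z/ before /s/ (voiceless) → [s]
Rule 1: /θ/ before /b/ (voiced) → [ð]
After rule 1: toss+iðbir
Rule 2: no segment meets the rule's conditions; no change.

[toss+iðbir]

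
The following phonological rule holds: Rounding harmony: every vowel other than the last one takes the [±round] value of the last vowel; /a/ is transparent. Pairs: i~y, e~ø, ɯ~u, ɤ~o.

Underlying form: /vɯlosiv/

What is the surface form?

[vɯlɤsiv]

/o/ harmonizes with /i/ ([-round]) → [ɤ]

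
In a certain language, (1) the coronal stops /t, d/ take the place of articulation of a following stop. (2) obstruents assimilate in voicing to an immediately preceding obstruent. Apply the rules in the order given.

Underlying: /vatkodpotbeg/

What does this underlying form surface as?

Rule 1: /t/ before /k/ (velar) → [k]
Rule 1: /d/ before /p/ (labial) → [b]
Rule 1: /t/ before /b/ (labial) → [p]
After rule 1: vakkobpopbeg
Rule 2: /p/ after /b/ (voiced) → [b]
Rule 2: /b/ after /p/ (voiceless) → [p]

[vakkobboppeg]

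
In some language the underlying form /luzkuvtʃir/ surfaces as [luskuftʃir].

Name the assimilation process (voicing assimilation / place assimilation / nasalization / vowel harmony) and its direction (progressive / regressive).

voicing assimilation, regressive

/z/→[s] /v/→[f].
Each target copies a feature from the following segment, so the direction is regressive.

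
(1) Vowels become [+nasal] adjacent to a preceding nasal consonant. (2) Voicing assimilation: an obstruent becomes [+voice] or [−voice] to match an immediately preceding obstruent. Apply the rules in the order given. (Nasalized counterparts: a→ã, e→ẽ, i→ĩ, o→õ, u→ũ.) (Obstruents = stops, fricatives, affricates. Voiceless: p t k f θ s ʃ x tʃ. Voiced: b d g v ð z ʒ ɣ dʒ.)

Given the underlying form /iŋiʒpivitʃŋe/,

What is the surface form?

[iŋĩʒbivitʃŋẽ]

Rule 1: /i/ after nasal /ŋ/ → [ĩ]
Rule 1: /e/ after nasal /ŋ/ → [ẽ]
After rule 1: iŋĩʒpivitʃŋẽ
Rule 2: /p/ after /ʒ/ (voiced) → [b]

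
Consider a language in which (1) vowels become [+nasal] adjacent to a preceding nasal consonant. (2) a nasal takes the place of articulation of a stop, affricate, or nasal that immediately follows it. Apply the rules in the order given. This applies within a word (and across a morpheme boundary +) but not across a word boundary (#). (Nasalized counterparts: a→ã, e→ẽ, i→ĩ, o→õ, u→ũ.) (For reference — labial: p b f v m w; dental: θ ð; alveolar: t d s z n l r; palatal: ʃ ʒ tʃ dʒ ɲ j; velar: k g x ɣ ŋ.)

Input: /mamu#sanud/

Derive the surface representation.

[mãmũ#sanũd]

Rule 1: /a/ after nasal /m/ → [ã]
Rule 1: /u/ after nasal /m/ → [ũ]
Rule 1: /u/ after nasal /n/ → [ũ]
After rule 1: mãmũ#sanũd
Rule 2: no segment meets the rule's conditions; no change.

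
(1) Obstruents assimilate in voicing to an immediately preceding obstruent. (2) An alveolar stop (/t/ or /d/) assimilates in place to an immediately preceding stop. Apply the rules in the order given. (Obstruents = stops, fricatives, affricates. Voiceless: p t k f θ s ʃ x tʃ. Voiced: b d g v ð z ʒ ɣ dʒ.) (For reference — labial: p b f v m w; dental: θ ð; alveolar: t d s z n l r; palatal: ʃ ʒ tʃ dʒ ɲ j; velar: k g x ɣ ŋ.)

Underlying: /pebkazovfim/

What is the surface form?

Rule 1: /k/ after /b/ (voiced) → [g]
Rule 1: /f/ after /v/ (voiced) → [v]
After rule 1: pebgazovvim
Rule 2: no segment meets the rule's conditions; no change.

[pebgazovvim]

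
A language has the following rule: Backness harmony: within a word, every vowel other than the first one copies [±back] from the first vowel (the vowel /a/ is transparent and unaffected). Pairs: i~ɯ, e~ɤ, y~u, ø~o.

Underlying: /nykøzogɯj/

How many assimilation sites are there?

/o/ harmonizes with /y/ ([-back]) → [ø]
/ɯ/ harmonizes with /y/ ([-back]) → [i]
2 segments change.

2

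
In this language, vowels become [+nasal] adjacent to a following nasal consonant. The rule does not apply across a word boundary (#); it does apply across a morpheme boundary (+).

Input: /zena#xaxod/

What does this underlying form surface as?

/e/ before nasal /n/ → [ẽ]

[zẽna#xaxod]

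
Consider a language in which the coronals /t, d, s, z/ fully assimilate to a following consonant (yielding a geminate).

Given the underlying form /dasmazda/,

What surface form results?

/s/ before /m/ → [m] (total assimilation)
/z/ before /d/ → [d] (total assimilation)

[dammadda]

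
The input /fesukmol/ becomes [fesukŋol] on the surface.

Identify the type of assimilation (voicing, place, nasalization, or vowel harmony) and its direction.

/m/→[ŋ].
Each target copies a feature from the preceding segment, so the direction is progressive.

place assimilation, progressive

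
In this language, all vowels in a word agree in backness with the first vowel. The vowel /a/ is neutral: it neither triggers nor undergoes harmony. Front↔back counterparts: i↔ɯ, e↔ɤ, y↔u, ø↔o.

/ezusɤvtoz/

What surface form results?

[ezysevtøz]

/u/ harmonizes with /e/ ([-back]) → [y]
/ɤ/ harmonizes with /e/ ([-back]) → [e]
/o/ harmonizes with /e/ ([-back]) → [ø]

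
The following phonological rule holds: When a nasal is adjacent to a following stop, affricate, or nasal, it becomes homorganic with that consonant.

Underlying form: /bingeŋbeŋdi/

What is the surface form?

/n/ before /g/ (velar) → [ŋ]
/ŋ/ before /b/ (labial) → [m]
/ŋ/ before /d/ (alveolar) → [n]

[biŋgembendi]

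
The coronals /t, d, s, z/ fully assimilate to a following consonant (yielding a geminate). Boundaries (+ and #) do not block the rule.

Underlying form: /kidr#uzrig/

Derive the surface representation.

[kirr#urrig]

/d/ before /r/ → [r] (total assimilation)
/z/ before /r/ → [r] (total assimilation)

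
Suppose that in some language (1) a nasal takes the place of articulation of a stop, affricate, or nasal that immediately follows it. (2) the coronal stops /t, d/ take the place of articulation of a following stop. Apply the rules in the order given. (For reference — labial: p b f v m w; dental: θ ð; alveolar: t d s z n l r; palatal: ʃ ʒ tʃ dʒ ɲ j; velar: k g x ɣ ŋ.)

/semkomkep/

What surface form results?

Rule 1: /m/ before /k/ (velar) → [ŋ]
Rule 1: /m/ before /k/ (velar) → [ŋ]
After rule 1: seŋkoŋkep
Rule 2: no segment meets the rule's conditions; no change.

[seŋkoŋkep]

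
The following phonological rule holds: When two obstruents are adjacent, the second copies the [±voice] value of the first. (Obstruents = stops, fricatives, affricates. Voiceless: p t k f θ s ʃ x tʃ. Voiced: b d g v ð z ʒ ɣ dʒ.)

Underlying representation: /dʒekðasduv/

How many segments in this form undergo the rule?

/ð/ after /k/ (voiceless) → [θ]
/d/ after /s/ (voiceless) → [t]
2 segments change.

2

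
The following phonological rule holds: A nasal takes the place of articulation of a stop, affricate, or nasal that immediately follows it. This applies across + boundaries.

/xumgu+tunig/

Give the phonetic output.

[xuŋgu+tunig]

/m/ before /g/ (velar) → [ŋ]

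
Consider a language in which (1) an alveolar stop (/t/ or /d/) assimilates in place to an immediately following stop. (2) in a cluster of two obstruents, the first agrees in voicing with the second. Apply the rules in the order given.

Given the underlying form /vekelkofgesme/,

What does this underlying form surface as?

[vekelkovgesme]

Rule 1: no segment meets the rule's conditions; no change.
After rule 1: vekelkofgesme
Rule 2: /f/ before /g/ (voiced) → [v]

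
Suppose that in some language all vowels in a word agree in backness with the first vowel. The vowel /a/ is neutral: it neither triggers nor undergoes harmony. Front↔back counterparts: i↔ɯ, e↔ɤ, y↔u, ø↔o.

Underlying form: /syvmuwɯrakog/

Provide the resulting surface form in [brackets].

[syvmywirakøg]

/u/ harmonizes with /y/ ([-back]) → [y]
/ɯ/ harmonizes with /y/ ([-back]) → [i]
/o/ harmonizes with /y/ ([-back]) → [ø]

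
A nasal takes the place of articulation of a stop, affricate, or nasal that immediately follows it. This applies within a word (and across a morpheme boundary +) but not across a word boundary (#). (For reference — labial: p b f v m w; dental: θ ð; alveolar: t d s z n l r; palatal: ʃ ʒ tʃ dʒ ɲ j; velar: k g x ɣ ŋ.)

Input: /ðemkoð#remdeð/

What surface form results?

[ðeŋkoð#rendeð]

/m/ before /k/ (velar) → [ŋ]
/m/ before /d/ (alveolar) → [n]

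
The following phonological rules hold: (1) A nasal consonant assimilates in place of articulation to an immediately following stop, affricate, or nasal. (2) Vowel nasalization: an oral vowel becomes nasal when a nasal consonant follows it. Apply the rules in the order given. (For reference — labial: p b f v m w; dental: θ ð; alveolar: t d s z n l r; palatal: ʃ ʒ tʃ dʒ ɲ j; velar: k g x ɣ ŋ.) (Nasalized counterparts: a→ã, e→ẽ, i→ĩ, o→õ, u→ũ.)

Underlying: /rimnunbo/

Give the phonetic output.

Rule 1: /m/ before /n/ (alveolar) → [n]
Rule 1: /n/ before /b/ (labial) → [m]
After rule 1: rinnumbo
Rule 2: /i/ before nasal /n/ → [ĩ]
Rule 2: /u/ before nasal /m/ → [ũ]

[rĩnnũmbo]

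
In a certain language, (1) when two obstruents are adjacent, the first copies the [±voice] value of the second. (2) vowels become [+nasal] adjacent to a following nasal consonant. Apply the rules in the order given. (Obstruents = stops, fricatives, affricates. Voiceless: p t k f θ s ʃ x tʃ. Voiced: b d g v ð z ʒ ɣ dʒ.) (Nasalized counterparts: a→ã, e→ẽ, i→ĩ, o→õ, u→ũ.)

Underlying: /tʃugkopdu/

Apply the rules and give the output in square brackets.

[tʃukkobdu]

Rule 1: /g/ before /k/ (voiceless) → [k]
Rule 1: /p/ before /d/ (voiced) → [b]
After rule 1: tʃukkobdu
Rule 2: no segment meets the rule's conditions; no change.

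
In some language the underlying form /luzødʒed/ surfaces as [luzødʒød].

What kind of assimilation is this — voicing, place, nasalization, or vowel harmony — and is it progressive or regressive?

vowel harmony, progressive

/e/→[ø].
Vowels agree with the first vowel, so the harmony is progressive.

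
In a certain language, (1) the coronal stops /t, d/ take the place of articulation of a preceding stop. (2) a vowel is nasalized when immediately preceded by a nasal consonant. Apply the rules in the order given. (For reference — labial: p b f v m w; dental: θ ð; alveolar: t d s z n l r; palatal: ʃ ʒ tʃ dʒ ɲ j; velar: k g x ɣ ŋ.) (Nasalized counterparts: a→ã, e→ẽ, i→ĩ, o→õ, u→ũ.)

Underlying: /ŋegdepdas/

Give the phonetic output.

[ŋẽggepbas]

Rule 1: /d/ after /g/ (velar) → [g]
Rule 1: /d/ after /p/ (labial) → [b]
After rule 1: ŋeggepbas
Rule 2: /e/ after nasal /ŋ/ → [ẽ]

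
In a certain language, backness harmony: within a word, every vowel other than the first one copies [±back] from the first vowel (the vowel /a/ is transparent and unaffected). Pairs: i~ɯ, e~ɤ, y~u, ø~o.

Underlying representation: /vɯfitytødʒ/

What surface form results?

[vɯfɯtutodʒ]

/i/ harmonizes with /ɯ/ ([+back]) → [ɯ]
/y/ harmonizes with /ɯ/ ([+back]) → [u]
/ø/ harmonizes with /ɯ/ ([+back]) → [o]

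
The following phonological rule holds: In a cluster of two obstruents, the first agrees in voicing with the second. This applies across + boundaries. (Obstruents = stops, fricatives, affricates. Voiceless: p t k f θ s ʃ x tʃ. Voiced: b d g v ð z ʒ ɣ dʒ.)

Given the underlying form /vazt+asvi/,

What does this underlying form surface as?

/z/ before /t/ (voiceless) → [s]
/s/ before /v/ (voiced) → [z]

[vast+azvi]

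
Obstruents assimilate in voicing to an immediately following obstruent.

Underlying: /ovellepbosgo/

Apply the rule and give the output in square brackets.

[ovellebbozgo]

/p/ before /b/ (voiced) → [b]
/s/ before /g/ (voiced) → [z]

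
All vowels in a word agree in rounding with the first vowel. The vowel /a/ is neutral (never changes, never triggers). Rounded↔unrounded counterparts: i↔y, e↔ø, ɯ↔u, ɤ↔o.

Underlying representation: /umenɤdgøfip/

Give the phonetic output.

/e/ harmonizes with /u/ ([+round]) → [ø]
/ɤ/ harmonizes with /u/ ([+round]) → [o]
/i/ harmonizes with /u/ ([+round]) → [y]

[umønodgøfyp]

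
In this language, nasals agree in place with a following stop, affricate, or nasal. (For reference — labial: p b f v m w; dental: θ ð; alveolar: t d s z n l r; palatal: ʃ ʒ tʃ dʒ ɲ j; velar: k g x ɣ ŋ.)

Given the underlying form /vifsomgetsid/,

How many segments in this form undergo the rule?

/m/ before /g/ (velar) → [ŋ]
1 segment changes.

1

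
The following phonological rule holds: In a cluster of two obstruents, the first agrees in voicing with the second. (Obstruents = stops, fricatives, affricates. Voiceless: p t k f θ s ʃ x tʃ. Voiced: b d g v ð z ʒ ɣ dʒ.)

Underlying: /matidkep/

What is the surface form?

/d/ before /k/ (voiceless) → [t]

[matitkep]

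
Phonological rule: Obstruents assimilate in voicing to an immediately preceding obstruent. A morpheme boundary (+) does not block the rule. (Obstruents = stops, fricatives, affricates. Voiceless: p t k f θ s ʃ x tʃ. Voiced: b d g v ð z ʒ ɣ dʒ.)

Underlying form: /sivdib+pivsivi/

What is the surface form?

/p/ after /b/ (voiced) → [b]
/s/ after /v/ (voiced) → [z]

[sivdib+bivzivi]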